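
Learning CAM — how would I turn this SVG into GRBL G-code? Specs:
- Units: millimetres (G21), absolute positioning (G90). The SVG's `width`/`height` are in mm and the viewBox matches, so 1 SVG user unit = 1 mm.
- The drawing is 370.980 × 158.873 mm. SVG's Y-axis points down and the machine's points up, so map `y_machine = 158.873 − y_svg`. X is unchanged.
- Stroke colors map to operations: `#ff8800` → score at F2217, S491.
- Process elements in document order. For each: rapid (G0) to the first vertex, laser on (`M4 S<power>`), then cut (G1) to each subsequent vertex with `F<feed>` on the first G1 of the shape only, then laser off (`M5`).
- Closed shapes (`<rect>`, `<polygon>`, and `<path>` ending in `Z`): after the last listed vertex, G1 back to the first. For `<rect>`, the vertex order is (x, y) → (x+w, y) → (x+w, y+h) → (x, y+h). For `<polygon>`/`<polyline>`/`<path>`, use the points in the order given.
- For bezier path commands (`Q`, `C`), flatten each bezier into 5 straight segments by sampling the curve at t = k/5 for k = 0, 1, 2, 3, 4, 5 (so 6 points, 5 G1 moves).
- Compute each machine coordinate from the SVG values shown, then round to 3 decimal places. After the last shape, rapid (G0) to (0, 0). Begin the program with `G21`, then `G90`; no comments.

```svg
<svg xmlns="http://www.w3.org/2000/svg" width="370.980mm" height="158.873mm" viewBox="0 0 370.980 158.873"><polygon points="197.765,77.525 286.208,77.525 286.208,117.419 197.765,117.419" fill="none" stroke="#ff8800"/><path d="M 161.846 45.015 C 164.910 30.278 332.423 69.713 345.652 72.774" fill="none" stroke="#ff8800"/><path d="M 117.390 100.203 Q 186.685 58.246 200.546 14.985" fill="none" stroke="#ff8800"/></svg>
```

Since the viewBox matches the mm dimensions, user units are millimetres directly. The only transform is the Y-flip y_m = 158.873 − y_svg.

Shape 1 is a rectangle drawn with `<polygon>`. Its stroke #ff8800 means score at S491, F2217. After flipping Y the toolpath is (197.765,81.348) → (286.208,81.348) → (286.208,41.454) → (197.765,41.454) → (197.765,81.348), returning to the start.

Shape 2 is a cubic bezier drawn with `<path>`. Its stroke #ff8800 means score at S491, F2217. After flipping Y the toolpath is (161.846,113.858) → (180.868,116.924) → (224.059,111.335) → (276.120,101.437) → (321.750,91.576) → (345.652,86.099).

Shape 3 is a quadratic bezier drawn with `<path>`. Its stroke #ff8800 means score at S491, F2217. After flipping Y the toolpath is (117.390,58.670) → (142.891,75.505) → (163.957,92.444) → (180.588,109.488) → (192.784,126.636) → (200.546,143.888).

G21
G90
G0 X197.765 Y81.348
M4 S491
G1 X286.208 Y81.348 F2217
G1 X286.208 Y41.454
G1 X197.765 Y41.454
G1 X197.765 Y81.348
M5
G0 X161.846 Y113.858
M4 S491
G1 X180.868 Y116.924 F2217
G1 X224.059 Y111.335
G1 X276.120 Y101.437
G1 X321.750 Y91.576
G1 X345.652 Y86.099
M5
G0 X117.390 Y58.670
M4 S491
G1 X142.891 Y75.505 F2217
G1 X163.957 Y92.444
G1 X180.588 Y109.488
G1 X192.784 Y126.636
G1 X200.546 Y143.888
M5
G0 X0.000 Y0.000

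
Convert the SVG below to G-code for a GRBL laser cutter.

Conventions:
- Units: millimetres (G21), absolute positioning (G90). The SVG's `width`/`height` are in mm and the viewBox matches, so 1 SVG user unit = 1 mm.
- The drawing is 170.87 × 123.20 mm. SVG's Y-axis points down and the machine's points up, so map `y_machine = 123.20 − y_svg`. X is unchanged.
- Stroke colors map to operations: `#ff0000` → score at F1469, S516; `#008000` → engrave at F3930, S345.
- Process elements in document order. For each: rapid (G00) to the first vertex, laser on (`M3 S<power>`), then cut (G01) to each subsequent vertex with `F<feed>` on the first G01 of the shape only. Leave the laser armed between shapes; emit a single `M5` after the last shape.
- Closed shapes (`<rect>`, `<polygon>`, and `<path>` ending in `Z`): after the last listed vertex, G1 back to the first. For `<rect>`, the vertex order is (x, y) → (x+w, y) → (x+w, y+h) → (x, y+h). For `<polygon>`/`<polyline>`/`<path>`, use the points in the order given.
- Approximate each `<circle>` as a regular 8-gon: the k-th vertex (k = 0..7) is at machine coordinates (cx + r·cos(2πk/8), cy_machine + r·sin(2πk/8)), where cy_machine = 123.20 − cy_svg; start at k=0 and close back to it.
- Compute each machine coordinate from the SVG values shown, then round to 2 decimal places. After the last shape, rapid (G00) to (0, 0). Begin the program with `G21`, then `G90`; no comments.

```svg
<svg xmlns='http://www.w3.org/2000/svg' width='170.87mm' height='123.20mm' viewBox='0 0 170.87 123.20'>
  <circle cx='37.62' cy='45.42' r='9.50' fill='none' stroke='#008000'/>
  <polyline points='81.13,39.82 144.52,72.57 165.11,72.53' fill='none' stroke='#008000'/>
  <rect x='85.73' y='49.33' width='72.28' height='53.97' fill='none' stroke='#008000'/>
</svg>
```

viewBox `0 0 170.87 123.20` with mm width/height → 1 unit = 1 mm. Flip: y_m = 123.20 − y_svg.

**Shape 1** — `<circle>` circle, stroke `#008000` → engrave (S345, F3930). Machine vertices: (47.12,77.78) → (44.34,84.50) → (37.62,87.28) → (30.90,84.50) → (28.12,77.78) → (30.90,71.06) → (37.62,68.28) → (44.34,71.06) → (47.12,77.78). Closed: final G1 returns to the first vertex.

**Shape 2** — `<polyline>` open polyline, stroke `#008000` → engrave (S345, F3930). Machine vertices: (81.13,83.38) → (144.52,50.63) → (165.11,50.67). Open path.

**Shape 3** — `<rect>` rectangle, stroke `#008000` → engrave (S345, F3930). Machine vertices: (85.73,73.87) → (158.01,73.87) → (158.01,19.90) → (85.73,19.90) → (85.73,73.87). Closed: final G1 returns to the first vertex.

G21
G90
G00 X47.12 Y77.78
M3 S345
G01 X44.34 Y84.50 F3930
G01 X37.62 Y87.28
G01 X30.90 Y84.50
G01 X28.12 Y77.78
G01 X30.90 Y71.06
G01 X37.62 Y68.28
G01 X44.34 Y71.06
G01 X47.12 Y77.78
G00 X81.13 Y83.38
M3 S345
G01 X144.52 Y50.63 F3930
G01 X165.11 Y50.67
G00 X85.73 Y73.87
M3 S345
G01 X158.01 Y73.87 F3930
G01 X158.01 Y19.90
G01 X85.73 Y19.90
G01 X85.73 Y73.87
M5
G00 X0.00 Y0.00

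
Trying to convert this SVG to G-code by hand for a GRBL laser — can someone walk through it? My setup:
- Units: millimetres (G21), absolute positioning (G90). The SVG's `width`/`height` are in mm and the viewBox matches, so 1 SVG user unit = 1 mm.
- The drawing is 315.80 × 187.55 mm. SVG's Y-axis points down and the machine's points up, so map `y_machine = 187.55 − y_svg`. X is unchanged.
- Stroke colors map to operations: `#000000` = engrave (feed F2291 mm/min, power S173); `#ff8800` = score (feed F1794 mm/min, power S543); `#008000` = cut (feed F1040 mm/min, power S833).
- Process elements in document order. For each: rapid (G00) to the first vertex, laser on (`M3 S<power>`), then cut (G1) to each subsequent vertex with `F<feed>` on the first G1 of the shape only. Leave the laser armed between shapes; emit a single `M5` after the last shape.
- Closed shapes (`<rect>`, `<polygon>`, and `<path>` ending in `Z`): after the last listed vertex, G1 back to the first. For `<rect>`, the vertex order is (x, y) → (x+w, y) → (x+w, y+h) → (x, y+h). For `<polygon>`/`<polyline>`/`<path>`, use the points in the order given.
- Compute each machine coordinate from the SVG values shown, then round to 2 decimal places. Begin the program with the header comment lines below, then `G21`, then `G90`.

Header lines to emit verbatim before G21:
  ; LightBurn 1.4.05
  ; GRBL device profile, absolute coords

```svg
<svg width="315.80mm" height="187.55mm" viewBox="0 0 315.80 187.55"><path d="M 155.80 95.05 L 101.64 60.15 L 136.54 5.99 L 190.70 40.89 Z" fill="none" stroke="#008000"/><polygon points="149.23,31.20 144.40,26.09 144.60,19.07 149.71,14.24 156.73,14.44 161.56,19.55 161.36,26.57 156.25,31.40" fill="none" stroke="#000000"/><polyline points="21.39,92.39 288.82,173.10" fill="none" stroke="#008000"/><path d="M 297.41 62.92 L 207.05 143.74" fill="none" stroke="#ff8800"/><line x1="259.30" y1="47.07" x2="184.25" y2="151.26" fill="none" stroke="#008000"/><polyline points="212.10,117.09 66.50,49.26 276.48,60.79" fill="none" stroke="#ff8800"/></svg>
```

viewBox `0 0 315.80 187.55` with mm width/height → 1 unit = 1 mm. Flip: y_m = 187.55 − y_svg.

**Shape 1** — `<path>` regular polygon, stroke `#008000` → cut (S833, F1040). Machine vertices: (155.80,92.50) → (101.64,127.40) → (136.54,181.56) → (190.70,146.66) → (155.80,92.50). Closed: final G1 returns to the first vertex.

**Shape 2** — `<polygon>` regular polygon, stroke `#000000` → engrave (S173, F2291). Machine vertices: (149.23,156.35) → (144.40,161.46) → (144.60,168.48) → (149.71,173.31) → (156.73,173.11) → (161.56,168.00) → (161.36,160.98) → (156.25,156.15) → (149.23,156.35). Closed: final G1 returns to the first vertex.

**Shape 3** — `<polyline>` line segment, stroke `#008000` → cut (S833, F1040). Machine vertices: (21.39,95.16) → (288.82,14.45). Open path.

**Shape 4** — `<path>` line segment, stroke `#ff8800` → score (S543, F1794). Machine vertices: (297.41,124.63) → (207.05,43.81). Open path.

**Shape 5** — `<line>` line segment, stroke `#008000` → cut (S833, F1040). Machine vertices: (259.30,140.48) → (184.25,36.29). Open path.

**Shape 6** — `<polyline>` open polyline, stroke `#ff8800` → score (S543, F1794). Machine vertices: (212.10,70.46) → (66.50,138.29) → (276.48,126.76). Open path.

; LightBurn 1.4.05
; GRBL device profile, absolute coords
G21
G90
G00 X155.80 Y92.50
M3 S833
G1 X101.64 Y127.40 F1040
G1 X136.54 Y181.56
G1 X190.70 Y146.66
G1 X155.80 Y92.50
G00 X149.23 Y156.35
M3 S173
G1 X144.40 Y161.46 F2291
G1 X144.60 Y168.48
G1 X149.71 Y173.31
G1 X156.73 Y173.11
G1 X161.56 Y168.00
G1 X161.36 Y160.98
G1 X156.25 Y156.15
G1 X149.23 Y156.35
G00 X21.39 Y95.16
M3 S833
G1 X288.82 Y14.45 F1040
G00 X297.41 Y124.63
M3 S543
G1 X207.05 Y43.81 F1794
G00 X259.30 Y140.48
M3 S833
G1 X184.25 Y36.29 F1040
G00 X212.10 Y70.46
M3 S543
G1 X66.50 Y138.29 F1794
G1 X276.48 Y126.76
M5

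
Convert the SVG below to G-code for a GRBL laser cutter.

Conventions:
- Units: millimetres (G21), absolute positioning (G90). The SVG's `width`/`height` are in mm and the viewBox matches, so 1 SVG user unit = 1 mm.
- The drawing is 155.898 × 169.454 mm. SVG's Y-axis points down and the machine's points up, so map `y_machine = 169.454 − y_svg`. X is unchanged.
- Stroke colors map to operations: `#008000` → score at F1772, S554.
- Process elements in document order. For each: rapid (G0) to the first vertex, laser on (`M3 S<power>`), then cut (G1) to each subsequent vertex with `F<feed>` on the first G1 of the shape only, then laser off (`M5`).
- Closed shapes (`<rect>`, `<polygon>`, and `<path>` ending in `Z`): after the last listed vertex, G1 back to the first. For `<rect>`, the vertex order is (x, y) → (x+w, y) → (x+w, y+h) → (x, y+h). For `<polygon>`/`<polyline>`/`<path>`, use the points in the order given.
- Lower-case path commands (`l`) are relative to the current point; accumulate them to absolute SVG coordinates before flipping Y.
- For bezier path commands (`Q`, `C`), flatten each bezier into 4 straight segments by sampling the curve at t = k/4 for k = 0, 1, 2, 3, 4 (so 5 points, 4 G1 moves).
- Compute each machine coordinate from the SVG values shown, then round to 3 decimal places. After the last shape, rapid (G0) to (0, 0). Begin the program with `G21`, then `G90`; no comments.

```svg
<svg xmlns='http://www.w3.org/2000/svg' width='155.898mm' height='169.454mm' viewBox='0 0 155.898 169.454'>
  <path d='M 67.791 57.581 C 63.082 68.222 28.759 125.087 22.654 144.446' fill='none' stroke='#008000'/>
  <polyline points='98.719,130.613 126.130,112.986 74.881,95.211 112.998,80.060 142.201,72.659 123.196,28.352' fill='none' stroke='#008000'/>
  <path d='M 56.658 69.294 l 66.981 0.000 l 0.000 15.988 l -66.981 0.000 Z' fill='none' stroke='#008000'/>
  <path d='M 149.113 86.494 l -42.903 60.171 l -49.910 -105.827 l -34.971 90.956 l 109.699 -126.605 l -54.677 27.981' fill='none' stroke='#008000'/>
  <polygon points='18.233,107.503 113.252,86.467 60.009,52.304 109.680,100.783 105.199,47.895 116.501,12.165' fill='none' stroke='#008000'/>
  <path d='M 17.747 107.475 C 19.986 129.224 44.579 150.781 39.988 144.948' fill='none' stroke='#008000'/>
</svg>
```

viewBox `0 0 155.898 169.454` with mm width/height → 1 unit = 1 mm. Flip: y_m = 169.454 − y_svg.

**Shape 1** — `<path>` cubic bezier, stroke `#008000` → score (S554, F1772). Control points (SVG): P0=(67.791,57.581), P1=(63.082,68.222), P2=(28.759,125.087), P3=(22.654,144.446); sampled at t=k/4. Machine vertices: (67.791,111.873) → (59.610,96.534) → (45.746,71.710) → (31.620,45.251) → (22.654,25.008). Open path.

**Shape 2** — `<polyline>` open polyline, stroke `#008000` → score (S554, F1772). Machine vertices: (98.719,38.841) → (126.130,56.468) → (74.881,74.243) → (112.998,89.394) → (142.201,96.795) → (123.196,141.102). Open path.

**Shape 3** — `<path>` rectangle, stroke `#008000` → score (S554, F1772). Machine vertices: (56.658,100.160) → (123.639,100.160) → (123.639,84.172) → (56.658,84.172) → (56.658,100.160). Closed: final G1 returns to the first vertex.

**Shape 4** — `<path>` open polyline, stroke `#008000` → score (S554, F1772). Machine vertices: (149.113,82.960) → (106.210,22.789) → (56.300,128.616) → (21.329,37.660) → (131.028,164.265) → (76.351,136.284). Open path.

**Shape 5** — `<polygon>` closed polygon, stroke `#008000` → score (S554, F1772). Machine vertices: (18.233,61.951) → (113.252,82.987) → (60.009,117.150) → (109.680,68.671) → (105.199,121.559) → (116.501,157.289) → (18.233,61.951). Closed: final G1 returns to the first vertex.

**Shape 6** — `<path>` cubic bezier, stroke `#008000` → score (S554, F1772). Control points (SVG): P0=(17.747,107.475), P1=(19.986,129.224), P2=(44.579,150.781), P3=(39.988,144.948); sampled at t=k/4. Machine vertices: (17.747,61.979) → (22.812,46.128) → (31.429,32.899) → (38.765,24.842) → (39.988,24.506). Open path.

G21
G90
G0 X67.791 Y111.873
M3 S554
G1 X59.610 Y96.534 F1772
G1 X45.746 Y71.710
G1 X31.620 Y45.251
G1 X22.654 Y25.008
M5
G0 X98.719 Y38.841
M3 S554
G1 X126.130 Y56.468 F1772
G1 X74.881 Y74.243
G1 X112.998 Y89.394
G1 X142.201 Y96.795
G1 X123.196 Y141.102
M5
G0 X56.658 Y100.160
M3 S554
G1 X123.639 Y100.160 F1772
G1 X123.639 Y84.172
G1 X56.658 Y84.172
G1 X56.658 Y100.160
M5
G0 X149.113 Y82.960
M3 S554
G1 X106.210 Y22.789 F1772
G1 X56.300 Y128.616
G1 X21.329 Y37.660
G1 X131.028 Y164.265
G1 X76.351 Y136.284
M5
G0 X18.233 Y61.951
M3 S554
G1 X113.252 Y82.987 F1772
G1 X60.009 Y117.150
G1 X109.680 Y68.671
G1 X105.199 Y121.559
G1 X116.501 Y157.289
G1 X18.233 Y61.951
M5
G0 X17.747 Y61.979
M3 S554
G1 X22.812 Y46.128 F1772
G1 X31.429 Y32.899
G1 X38.765 Y24.842
G1 X39.988 Y24.506
M5
G0 X0.000 Y0.000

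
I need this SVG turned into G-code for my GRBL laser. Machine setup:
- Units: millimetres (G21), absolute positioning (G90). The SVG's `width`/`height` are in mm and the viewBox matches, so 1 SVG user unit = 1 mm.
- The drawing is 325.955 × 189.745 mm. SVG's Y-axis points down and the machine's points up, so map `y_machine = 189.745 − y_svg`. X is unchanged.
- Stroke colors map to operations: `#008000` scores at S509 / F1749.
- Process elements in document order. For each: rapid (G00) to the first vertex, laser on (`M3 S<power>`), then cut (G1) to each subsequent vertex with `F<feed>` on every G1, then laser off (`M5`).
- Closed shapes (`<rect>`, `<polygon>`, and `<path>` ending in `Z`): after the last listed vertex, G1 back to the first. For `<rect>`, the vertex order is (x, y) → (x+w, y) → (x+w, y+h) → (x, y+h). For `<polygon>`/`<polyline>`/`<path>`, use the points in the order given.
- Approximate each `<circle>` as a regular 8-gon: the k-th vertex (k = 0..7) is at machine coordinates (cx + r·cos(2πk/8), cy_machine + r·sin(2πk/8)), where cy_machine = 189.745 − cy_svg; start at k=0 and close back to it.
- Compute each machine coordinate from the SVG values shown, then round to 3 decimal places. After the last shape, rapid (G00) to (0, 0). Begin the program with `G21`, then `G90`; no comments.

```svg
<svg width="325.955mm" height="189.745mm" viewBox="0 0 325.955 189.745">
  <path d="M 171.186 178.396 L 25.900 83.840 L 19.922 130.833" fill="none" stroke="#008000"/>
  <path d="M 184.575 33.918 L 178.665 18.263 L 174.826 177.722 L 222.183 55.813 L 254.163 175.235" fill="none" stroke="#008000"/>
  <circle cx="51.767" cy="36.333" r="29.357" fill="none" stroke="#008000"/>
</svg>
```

G21
G90
G00 X171.186 Y11.349
M3 S509
G1 X25.900 Y105.905 F1749
G1 X19.922 Y58.912 F1749
M5
G00 X184.575 Y155.827
M3 S509
G1 X178.665 Y171.482 F1749
G1 X174.826 Y12.023 F1749
G1 X222.183 Y133.932 F1749
G1 X254.163 Y14.510 F1749
M5
G00 X81.124 Y153.412
M3 S509
G1 X72.526 Y174.171 F1749
G1 X51.767 Y182.769 F1749
G1 X31.008 Y174.171 F1749
G1 X22.410 Y153.412 F1749
G1 X31.008 Y132.653 F1749
G1 X51.767 Y124.055 F1749
G1 X72.526 Y132.653 F1749
G1 X81.124 Y153.412 F1749
M5
G00 X0.000 Y0.000

Since the viewBox matches the mm dimensions, user units are millimetres directly. The only transform is the Y-flip y_m = 189.745 − y_svg.

Shape 1 is a open polyline drawn with `<path>`. Its stroke #008000 means score at S509, F1749. After flipping Y the toolpath is (171.186,11.349) → (25.900,105.905) → (19.922,58.912).

Shape 2 is a open polyline drawn with `<path>`. Its stroke #008000 means score at S509, F1749. After flipping Y the toolpath is (184.575,155.827) → (178.665,171.482) → (174.826,12.023) → (222.183,133.932) → (254.163,14.510).

Shape 3 is a circle drawn with `<circle>`. Its stroke #008000 means score at S509, F1749. After flipping Y the toolpath is (81.124,153.412) → (72.526,174.171) → (51.767,182.769) → (31.008,174.171) → (22.410,153.412) → (31.008,132.653) → (51.767,124.055) → (72.526,132.653) → (81.124,153.412), returning to the start.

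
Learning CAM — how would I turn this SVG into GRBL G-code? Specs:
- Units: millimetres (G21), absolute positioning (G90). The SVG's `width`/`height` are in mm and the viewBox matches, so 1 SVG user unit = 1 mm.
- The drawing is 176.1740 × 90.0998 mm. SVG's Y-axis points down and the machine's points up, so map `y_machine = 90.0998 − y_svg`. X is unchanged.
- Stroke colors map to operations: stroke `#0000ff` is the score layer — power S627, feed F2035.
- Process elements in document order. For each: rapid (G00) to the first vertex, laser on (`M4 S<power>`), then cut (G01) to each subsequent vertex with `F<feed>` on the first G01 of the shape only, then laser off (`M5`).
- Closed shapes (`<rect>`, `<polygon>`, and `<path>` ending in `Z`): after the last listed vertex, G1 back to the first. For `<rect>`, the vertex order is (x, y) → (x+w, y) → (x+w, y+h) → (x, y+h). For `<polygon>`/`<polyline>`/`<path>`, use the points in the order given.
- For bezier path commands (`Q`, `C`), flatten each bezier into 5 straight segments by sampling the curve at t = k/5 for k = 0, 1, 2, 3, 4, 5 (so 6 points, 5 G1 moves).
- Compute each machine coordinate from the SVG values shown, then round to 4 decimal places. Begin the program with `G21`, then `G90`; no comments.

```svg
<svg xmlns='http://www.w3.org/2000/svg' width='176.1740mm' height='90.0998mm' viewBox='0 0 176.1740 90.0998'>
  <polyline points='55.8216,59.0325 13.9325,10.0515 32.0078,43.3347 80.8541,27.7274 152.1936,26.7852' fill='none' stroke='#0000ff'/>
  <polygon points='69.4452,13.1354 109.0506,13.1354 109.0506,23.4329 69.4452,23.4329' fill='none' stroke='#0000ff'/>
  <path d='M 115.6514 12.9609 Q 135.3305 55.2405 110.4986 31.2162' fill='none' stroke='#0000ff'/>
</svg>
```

G21
G90
G00 X55.8216 Y31.0673
M4 S627
G01 X13.9325 Y80.0483 F2035
G01 X32.0078 Y46.7651
G01 X80.8541 Y62.3724
G01 X152.1936 Y63.3146
M5
G00 X69.4452 Y76.9644
M4 S627
G01 X109.0506 Y76.9644 F2035
G01 X109.0506 Y66.6669
G01 X69.4452 Y66.6669
G01 X69.4452 Y76.9644
M5
G00 X115.6514 Y77.1389
M4 S627
G01 X121.7426 Y62.8792 F2035
G01 X124.2729 Y53.9238
G01 X123.2424 Y50.2728
G01 X118.6509 Y51.9260
G01 X110.4986 Y58.8836
M5

Since the viewBox matches the mm dimensions, user units are millimetres directly. The only transform is the Y-flip y_m = 90.0998 − y_svg.

Shape 1 is a open polyline drawn with `<polyline>`. Its stroke #0000ff means score at S627, F2035. After flipping Y the toolpath is (55.8216,31.0673) → (13.9325,80.0483) → (32.0078,46.7651) → (80.8541,62.3724) → (152.1936,63.3146).

Shape 2 is a rectangle drawn with `<polygon>`. Its stroke #0000ff means score at S627, F2035. After flipping Y the toolpath is (69.4452,76.9644) → (109.0506,76.9644) → (109.0506,66.6669) → (69.4452,66.6669) → (69.4452,76.9644), returning to the start.

Shape 3 is a quadratic bezier drawn with `<path>`. Its stroke #0000ff means score at S627, F2035. After flipping Y the toolpath is (115.6514,77.1389) → (121.7426,62.8792) → (124.2729,53.9238) → (123.2424,50.2728) → (118.6509,51.9260) → (110.4986,58.8836).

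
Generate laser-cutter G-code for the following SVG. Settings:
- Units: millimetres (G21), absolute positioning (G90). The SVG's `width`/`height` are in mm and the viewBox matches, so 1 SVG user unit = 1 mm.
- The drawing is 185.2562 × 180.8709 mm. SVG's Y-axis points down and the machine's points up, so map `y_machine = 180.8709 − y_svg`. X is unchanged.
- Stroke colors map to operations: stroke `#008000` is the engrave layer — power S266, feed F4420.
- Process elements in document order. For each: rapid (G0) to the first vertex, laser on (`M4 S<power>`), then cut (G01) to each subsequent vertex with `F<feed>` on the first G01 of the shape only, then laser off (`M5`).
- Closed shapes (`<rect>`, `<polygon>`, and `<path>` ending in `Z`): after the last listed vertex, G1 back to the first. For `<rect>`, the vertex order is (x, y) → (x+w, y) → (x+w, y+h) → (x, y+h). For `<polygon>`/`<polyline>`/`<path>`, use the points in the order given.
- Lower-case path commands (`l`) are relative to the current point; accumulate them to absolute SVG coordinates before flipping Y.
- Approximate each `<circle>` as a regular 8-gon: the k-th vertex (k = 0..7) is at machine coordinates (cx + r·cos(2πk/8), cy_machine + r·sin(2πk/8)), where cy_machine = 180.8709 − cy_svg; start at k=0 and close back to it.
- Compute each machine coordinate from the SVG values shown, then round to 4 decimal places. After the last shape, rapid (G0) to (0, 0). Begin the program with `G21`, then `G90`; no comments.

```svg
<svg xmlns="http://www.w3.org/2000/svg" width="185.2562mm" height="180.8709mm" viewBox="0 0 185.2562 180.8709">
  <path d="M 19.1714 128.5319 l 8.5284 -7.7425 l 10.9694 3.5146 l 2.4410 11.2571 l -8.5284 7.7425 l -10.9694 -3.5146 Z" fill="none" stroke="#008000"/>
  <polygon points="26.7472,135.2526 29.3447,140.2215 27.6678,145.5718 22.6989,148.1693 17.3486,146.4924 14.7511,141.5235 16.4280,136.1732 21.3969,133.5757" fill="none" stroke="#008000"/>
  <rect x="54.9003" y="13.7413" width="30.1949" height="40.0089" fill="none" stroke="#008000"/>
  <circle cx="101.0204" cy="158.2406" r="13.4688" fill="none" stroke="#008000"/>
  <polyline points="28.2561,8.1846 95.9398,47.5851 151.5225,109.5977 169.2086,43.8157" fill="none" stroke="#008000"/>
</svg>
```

viewBox `0 0 185.2562 180.8709` with mm width/height → 1 unit = 1 mm. Flip: y_m = 180.8709 − y_svg.

**Shape 1** — `<path>` regular polygon, stroke `#008000` → engrave (S266, F4420). Machine vertices: (19.1714,52.3390) → (27.6998,60.0815) → (38.6692,56.5669) → (41.1102,45.3098) → (32.5818,37.5673) → (21.6124,41.0819) → (19.1714,52.3390). Closed: final G1 returns to the first vertex.

**Shape 2** — `<polygon>` regular polygon, stroke `#008000` → engrave (S266, F4420). Machine vertices: (26.7472,45.6183) → (29.3447,40.6494) → (27.6678,35.2991) → (22.6989,32.7016) → (17.3486,34.3785) → (14.7511,39.3474) → (16.4280,44.6977) → (21.3969,47.2952) → (26.7472,45.6183). Closed: final G1 returns to the first vertex.

**Shape 3** — `<rect>` rectangle, stroke `#008000` → engrave (S266, F4420). Machine vertices: (54.9003,167.1296) → (85.0952,167.1296) → (85.0952,127.1207) → (54.9003,127.1207) → (54.9003,167.1296). Closed: final G1 returns to the first vertex.

**Shape 4** — `<circle>` circle, stroke `#008000` → engrave (S266, F4420). Machine vertices: (114.4892,22.6303) → (110.5443,32.1542) → (101.0204,36.0991) → (91.4965,32.1542) → (87.5516,22.6303) → (91.4965,13.1064) → (101.0204,9.1615) → (110.5443,13.1064) → (114.4892,22.6303). Closed: final G1 returns to the first vertex.

**Shape 5** — `<polyline>` open polyline, stroke `#008000` → engrave (S266, F4420). Machine vertices: (28.2561,172.6863) → (95.9398,133.2858) → (151.5225,71.2732) → (169.2086,137.0552). Open path.

G21
G90
G0 X19.1714 Y52.3390
M4 S266
G01 X27.6998 Y60.0815 F4420
G01 X38.6692 Y56.5669
G01 X41.1102 Y45.3098
G01 X32.5818 Y37.5673
G01 X21.6124 Y41.0819
G01 X19.1714 Y52.3390
M5
G0 X26.7472 Y45.6183
M4 S266
G01 X29.3447 Y40.6494 F4420
G01 X27.6678 Y35.2991
G01 X22.6989 Y32.7016
G01 X17.3486 Y34.3785
G01 X14.7511 Y39.3474
G01 X16.4280 Y44.6977
G01 X21.3969 Y47.2952
G01 X26.7472 Y45.6183
M5
G0 X54.9003 Y167.1296
M4 S266
G01 X85.0952 Y167.1296 F4420
G01 X85.0952 Y127.1207
G01 X54.9003 Y127.1207
G01 X54.9003 Y167.1296
M5
G0 X114.4892 Y22.6303
M4 S266
G01 X110.5443 Y32.1542 F4420
G01 X101.0204 Y36.0991
G01 X91.4965 Y32.1542
G01 X87.5516 Y22.6303
G01 X91.4965 Y13.1064
G01 X101.0204 Y9.1615
G01 X110.5443 Y13.1064
G01 X114.4892 Y22.6303
M5
G0 X28.2561 Y172.6863
M4 S266
G01 X95.9398 Y133.2858 F4420
G01 X151.5225 Y71.2732
G01 X169.2086 Y137.0552
M5
G0 X0.0000 Y0.0000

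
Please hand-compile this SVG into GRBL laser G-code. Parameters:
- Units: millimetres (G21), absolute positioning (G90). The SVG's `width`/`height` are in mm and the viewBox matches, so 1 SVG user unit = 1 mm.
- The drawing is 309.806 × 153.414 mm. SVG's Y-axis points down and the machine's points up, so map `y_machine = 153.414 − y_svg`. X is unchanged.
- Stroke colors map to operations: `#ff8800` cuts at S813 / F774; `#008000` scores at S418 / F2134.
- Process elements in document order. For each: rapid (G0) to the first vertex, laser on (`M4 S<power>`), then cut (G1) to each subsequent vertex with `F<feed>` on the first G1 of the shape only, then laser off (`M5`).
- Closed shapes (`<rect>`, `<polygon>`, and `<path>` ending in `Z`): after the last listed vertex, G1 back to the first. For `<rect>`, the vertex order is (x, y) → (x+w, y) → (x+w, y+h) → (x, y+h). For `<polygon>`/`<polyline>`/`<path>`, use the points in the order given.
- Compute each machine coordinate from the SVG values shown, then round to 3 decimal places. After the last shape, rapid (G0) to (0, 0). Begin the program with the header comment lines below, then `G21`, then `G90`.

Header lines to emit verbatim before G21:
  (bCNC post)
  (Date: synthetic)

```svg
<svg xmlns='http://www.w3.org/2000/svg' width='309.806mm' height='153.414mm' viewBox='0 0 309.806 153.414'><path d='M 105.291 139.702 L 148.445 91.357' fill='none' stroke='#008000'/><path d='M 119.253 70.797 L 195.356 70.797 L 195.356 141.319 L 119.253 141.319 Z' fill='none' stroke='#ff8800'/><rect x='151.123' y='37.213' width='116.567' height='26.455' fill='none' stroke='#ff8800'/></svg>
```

(bCNC post)
(Date: synthetic)
G21
G90
G0 X105.291 Y13.712
M4 S418
G1 X148.445 Y62.057 F2134
M5
G0 X119.253 Y82.617
M4 S813
G1 X195.356 Y82.617 F774
G1 X195.356 Y12.095
G1 X119.253 Y12.095
G1 X119.253 Y82.617
M5
G0 X151.123 Y116.201
M4 S813
G1 X267.690 Y116.201 F774
G1 X267.690 Y89.746
G1 X151.123 Y89.746
G1 X151.123 Y116.201
M5
G0 X0.000 Y0.000

Since the viewBox matches the mm dimensions, user units are millimetres directly. The only transform is the Y-flip y_m = 153.414 − y_svg.

Shape 1 is a line segment drawn with `<path>`. Its stroke #008000 means score at S418, F2134. After flipping Y the toolpath is (105.291,13.712) → (148.445,62.057).

Shape 2 is a rectangle drawn with `<path>`. Its stroke #ff8800 means cut at S813, F774. After flipping Y the toolpath is (119.253,82.617) → (195.356,82.617) → (195.356,12.095) → (119.253,12.095) → (119.253,82.617), returning to the start.

Shape 3 is a rectangle drawn with `<rect>`. Its stroke #ff8800 means cut at S813, F774. After flipping Y the toolpath is (151.123,116.201) → (267.690,116.201) → (267.690,89.746) → (151.123,89.746) → (151.123,116.201), returning to the start.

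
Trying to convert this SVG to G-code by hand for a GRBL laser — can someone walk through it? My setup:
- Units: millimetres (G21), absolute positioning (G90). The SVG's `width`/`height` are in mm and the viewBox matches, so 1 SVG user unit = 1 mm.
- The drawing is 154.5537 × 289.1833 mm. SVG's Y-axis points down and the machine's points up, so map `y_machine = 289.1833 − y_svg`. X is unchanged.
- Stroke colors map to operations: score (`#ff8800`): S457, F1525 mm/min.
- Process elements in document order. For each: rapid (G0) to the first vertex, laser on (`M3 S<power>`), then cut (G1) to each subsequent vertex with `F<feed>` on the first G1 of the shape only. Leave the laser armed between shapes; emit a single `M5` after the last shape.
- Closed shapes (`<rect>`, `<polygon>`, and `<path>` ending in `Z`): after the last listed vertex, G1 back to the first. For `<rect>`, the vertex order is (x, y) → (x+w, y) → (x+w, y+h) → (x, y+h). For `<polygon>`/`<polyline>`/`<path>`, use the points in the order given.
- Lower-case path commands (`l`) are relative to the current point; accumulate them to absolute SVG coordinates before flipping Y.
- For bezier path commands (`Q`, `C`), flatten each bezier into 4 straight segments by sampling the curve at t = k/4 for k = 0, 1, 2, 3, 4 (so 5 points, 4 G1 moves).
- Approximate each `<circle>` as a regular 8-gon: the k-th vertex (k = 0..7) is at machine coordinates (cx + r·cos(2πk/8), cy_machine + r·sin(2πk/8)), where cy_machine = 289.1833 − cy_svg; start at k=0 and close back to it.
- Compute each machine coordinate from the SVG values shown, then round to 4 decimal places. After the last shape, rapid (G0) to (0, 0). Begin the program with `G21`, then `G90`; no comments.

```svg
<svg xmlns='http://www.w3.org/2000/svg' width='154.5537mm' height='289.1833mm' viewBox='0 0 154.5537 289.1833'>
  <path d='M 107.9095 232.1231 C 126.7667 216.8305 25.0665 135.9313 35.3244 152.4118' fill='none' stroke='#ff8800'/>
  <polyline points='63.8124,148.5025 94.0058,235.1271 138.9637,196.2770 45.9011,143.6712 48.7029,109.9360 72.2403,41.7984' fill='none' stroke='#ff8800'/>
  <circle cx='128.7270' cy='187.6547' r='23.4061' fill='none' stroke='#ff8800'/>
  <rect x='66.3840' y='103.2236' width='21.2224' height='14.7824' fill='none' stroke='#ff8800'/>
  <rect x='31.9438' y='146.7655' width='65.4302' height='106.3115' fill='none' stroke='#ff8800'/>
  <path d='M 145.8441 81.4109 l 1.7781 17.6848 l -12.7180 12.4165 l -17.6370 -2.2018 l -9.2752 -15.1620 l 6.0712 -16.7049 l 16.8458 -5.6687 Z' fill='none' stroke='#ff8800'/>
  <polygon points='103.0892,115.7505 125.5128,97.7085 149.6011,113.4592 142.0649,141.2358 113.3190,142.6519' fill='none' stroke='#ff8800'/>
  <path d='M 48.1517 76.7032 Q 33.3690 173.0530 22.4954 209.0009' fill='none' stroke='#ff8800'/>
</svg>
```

G21
G90
G0 X107.9095 Y57.0602
M3 S457
G1 X103.0809 Y78.2842 F1525
G1 X74.8417 Y108.8308
G1 X44.9901 Y133.4198
G1 X35.3244 Y136.7715
G0 X63.8124 Y140.6808
M3 S457
G1 X94.0058 Y54.0562 F1525
G1 X138.9637 Y92.9063
G1 X45.9011 Y145.5121
G1 X48.7029 Y179.2473
G1 X72.2403 Y247.3849
G0 X152.1331 Y101.5286
M3 S457
G1 X145.2776 Y118.0792 F1525
G1 X128.7270 Y124.9347
G1 X112.1764 Y118.0792
G1 X105.3209 Y101.5286
G1 X112.1764 Y84.9780
G1 X128.7270 Y78.1225
G1 X145.2776 Y84.9780
G1 X152.1331 Y101.5286
G0 X66.3840 Y185.9597
M3 S457
G1 X87.6064 Y185.9597 F1525
G1 X87.6064 Y171.1773
G1 X66.3840 Y171.1773
G1 X66.3840 Y185.9597
G0 X31.9438 Y142.4178
M3 S457
G1 X97.3740 Y142.4178 F1525
G1 X97.3740 Y36.1063
G1 X31.9438 Y36.1063
G1 X31.9438 Y142.4178
G0 X145.8441 Y207.7724
M3 S457
G1 X147.6222 Y190.0876 F1525
G1 X134.9042 Y177.6711
G1 X117.2672 Y179.8729
G1 X107.9920 Y195.0349
G1 X114.0632 Y211.7398
G1 X130.9090 Y217.4085
G1 X145.8441 Y207.7724
G0 X103.0892 Y173.4328
M3 S457
G1 X125.5128 Y191.4748 F1525
G1 X149.6011 Y175.7241
G1 X142.0649 Y147.9475
G1 X113.3190 Y146.5314
G1 X103.0892 Y173.4328
G0 X48.1517 Y212.4801
M3 S457
G1 X41.0047 Y168.0803 F1525
G1 X34.3463 Y131.2308
G1 X28.1765 Y101.9315
G1 X22.4954 Y80.1824
M5
G0 X0.0000 Y0.0000

1 u = 1 mm; y_m = 289.1833 − y.

[1] `<path>` cubic bezier, #ff8800→score S457 F1525: (107.9095,57.0602) → (103.0809,78.2842) → (74.8417,108.8308) → (44.9901,133.4198) → (35.3244,136.7715)

[2] `<polyline>` open polyline, #ff8800→score S457 F1525: (63.8124,140.6808) → (94.0058,54.0562) → (138.9637,92.9063) → (45.9011,145.5121) → (48.7029,179.2473) → (72.2403,247.3849)

[3] `<circle>` circle, #ff8800→score S457 F1525: (152.1331,101.5286) → (145.2776,118.0792) → (128.7270,124.9347) → (112.1764,118.0792) → (105.3209,101.5286) → (112.1764,84.9780) → (128.7270,78.1225) → (145.2776,84.9780) → (152.1331,101.5286) (closed)

[4] `<rect>` rectangle, #ff8800→score S457 F1525: (66.3840,185.9597) → (87.6064,185.9597) → (87.6064,171.1773) → (66.3840,171.1773) → (66.3840,185.9597) (closed)

[5] `<rect>` rectangle, #ff8800→score S457 F1525: (31.9438,142.4178) → (97.3740,142.4178) → (97.3740,36.1063) → (31.9438,36.1063) → (31.9438,142.4178) (closed)

[6] `<path>` regular polygon, #ff8800→score S457 F1525: (145.8441,207.7724) → (147.6222,190.0876) → (134.9042,177.6711) → (117.2672,179.8729) → (107.9920,195.0349) → (114.0632,211.7398) → (130.9090,217.4085) → (145.8441,207.7724) (closed)

[7] `<polygon>` regular polygon, #ff8800→score S457 F1525: (103.0892,173.4328) → (125.5128,191.4748) → (149.6011,175.7241) → (142.0649,147.9475) → (113.3190,146.5314) → (103.0892,173.4328) (closed)

[8] `<path>` quadratic bezier, #ff8800→score S457 F1525: (48.1517,212.4801) → (41.0047,168.0803) → (34.3463,131.2308) → (28.1765,101.9315) → (22.4954,80.1824)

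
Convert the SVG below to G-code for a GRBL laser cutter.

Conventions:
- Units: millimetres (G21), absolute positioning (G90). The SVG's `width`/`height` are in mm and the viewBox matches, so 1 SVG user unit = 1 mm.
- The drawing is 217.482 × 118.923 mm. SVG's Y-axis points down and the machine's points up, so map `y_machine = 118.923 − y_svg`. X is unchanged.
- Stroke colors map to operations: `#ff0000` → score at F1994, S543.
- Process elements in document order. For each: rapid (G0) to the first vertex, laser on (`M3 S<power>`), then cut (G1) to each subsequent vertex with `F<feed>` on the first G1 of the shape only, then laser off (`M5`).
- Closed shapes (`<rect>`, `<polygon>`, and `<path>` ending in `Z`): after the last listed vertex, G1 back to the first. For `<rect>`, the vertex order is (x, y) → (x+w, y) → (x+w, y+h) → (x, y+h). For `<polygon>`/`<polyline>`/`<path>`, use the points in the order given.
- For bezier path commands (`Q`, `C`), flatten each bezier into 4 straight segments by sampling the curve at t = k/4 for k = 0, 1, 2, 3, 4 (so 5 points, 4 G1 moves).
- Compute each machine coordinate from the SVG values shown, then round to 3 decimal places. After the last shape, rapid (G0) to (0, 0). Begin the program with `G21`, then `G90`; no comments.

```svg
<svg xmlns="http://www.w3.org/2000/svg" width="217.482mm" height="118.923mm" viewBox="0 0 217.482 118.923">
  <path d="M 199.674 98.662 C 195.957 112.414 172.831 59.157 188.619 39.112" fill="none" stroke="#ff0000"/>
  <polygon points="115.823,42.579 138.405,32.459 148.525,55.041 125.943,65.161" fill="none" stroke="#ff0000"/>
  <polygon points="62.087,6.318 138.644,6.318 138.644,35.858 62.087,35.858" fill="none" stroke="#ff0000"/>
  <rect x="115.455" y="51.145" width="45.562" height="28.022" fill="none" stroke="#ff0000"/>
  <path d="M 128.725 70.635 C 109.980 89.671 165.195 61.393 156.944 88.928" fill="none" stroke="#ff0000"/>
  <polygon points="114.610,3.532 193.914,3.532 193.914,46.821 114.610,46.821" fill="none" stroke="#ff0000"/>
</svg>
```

viewBox `0 0 217.482 118.923` with mm width/height → 1 unit = 1 mm. Flip: y_m = 118.923 − y_svg.

**Shape 1** — `<path>` cubic bezier, stroke `#ff0000` → score (S543, F1994). Control points (SVG): P0=(199.674,98.662), P1=(195.957,112.414), P2=(172.831,59.157), P3=(188.619,39.112); sampled at t=k/4. Machine vertices: (199.674,20.261) → (194.158,20.945) → (186.832,37.362) → (183.163,60.116) → (188.619,79.811). Open path.

**Shape 2** — `<polygon>` regular polygon, stroke `#ff0000` → score (S543, F1994). Machine vertices: (115.823,76.344) → (138.405,86.464) → (148.525,63.882) → (125.943,53.762) → (115.823,76.344). Closed: final G1 returns to the first vertex.

**Shape 3** — `<polygon>` rectangle, stroke `#ff0000` → score (S543, F1994). Machine vertices: (62.087,112.605) → (138.644,112.605) → (138.644,83.065) → (62.087,83.065) → (62.087,112.605). Closed: final G1 returns to the first vertex.

**Shape 4** — `<rect>` rectangle, stroke `#ff0000` → score (S543, F1994). Machine vertices: (115.455,67.778) → (161.017,67.778) → (161.017,39.756) → (115.455,39.756) → (115.455,67.778). Closed: final G1 returns to the first vertex.

**Shape 5** — `<path>` cubic bezier, stroke `#ff0000` → score (S543, F1994). Control points (SVG): P0=(128.725,70.635), P1=(109.980,89.671), P2=(165.195,61.393), P3=(156.944,88.928); sampled at t=k/4. Machine vertices: (128.725,48.288) → (126.386,41.271) → (138.899,42.329) → (153.380,41.793) → (156.944,29.995). Open path.

**Shape 6** — `<polygon>` rectangle, stroke `#ff0000` → score (S543, F1994). Machine vertices: (114.610,115.391) → (193.914,115.391) → (193.914,72.102) → (114.610,72.102) → (114.610,115.391). Closed: final G1 returns to the first vertex.

G21
G90
G0 X199.674 Y20.261
M3 S543
G1 X194.158 Y20.945 F1994
G1 X186.832 Y37.362
G1 X183.163 Y60.116
G1 X188.619 Y79.811
M5
G0 X115.823 Y76.344
M3 S543
G1 X138.405 Y86.464 F1994
G1 X148.525 Y63.882
G1 X125.943 Y53.762
G1 X115.823 Y76.344
M5
G0 X62.087 Y112.605
M3 S543
G1 X138.644 Y112.605 F1994
G1 X138.644 Y83.065
G1 X62.087 Y83.065
G1 X62.087 Y112.605
M5
G0 X115.455 Y67.778
M3 S543
G1 X161.017 Y67.778 F1994
G1 X161.017 Y39.756
G1 X115.455 Y39.756
G1 X115.455 Y67.778
M5
G0 X128.725 Y48.288
M3 S543
G1 X126.386 Y41.271 F1994
G1 X138.899 Y42.329
G1 X153.380 Y41.793
G1 X156.944 Y29.995
M5
G0 X114.610 Y115.391
M3 S543
G1 X193.914 Y115.391 F1994
G1 X193.914 Y72.102
G1 X114.610 Y72.102
G1 X114.610 Y115.391
M5
G0 X0.000 Y0.000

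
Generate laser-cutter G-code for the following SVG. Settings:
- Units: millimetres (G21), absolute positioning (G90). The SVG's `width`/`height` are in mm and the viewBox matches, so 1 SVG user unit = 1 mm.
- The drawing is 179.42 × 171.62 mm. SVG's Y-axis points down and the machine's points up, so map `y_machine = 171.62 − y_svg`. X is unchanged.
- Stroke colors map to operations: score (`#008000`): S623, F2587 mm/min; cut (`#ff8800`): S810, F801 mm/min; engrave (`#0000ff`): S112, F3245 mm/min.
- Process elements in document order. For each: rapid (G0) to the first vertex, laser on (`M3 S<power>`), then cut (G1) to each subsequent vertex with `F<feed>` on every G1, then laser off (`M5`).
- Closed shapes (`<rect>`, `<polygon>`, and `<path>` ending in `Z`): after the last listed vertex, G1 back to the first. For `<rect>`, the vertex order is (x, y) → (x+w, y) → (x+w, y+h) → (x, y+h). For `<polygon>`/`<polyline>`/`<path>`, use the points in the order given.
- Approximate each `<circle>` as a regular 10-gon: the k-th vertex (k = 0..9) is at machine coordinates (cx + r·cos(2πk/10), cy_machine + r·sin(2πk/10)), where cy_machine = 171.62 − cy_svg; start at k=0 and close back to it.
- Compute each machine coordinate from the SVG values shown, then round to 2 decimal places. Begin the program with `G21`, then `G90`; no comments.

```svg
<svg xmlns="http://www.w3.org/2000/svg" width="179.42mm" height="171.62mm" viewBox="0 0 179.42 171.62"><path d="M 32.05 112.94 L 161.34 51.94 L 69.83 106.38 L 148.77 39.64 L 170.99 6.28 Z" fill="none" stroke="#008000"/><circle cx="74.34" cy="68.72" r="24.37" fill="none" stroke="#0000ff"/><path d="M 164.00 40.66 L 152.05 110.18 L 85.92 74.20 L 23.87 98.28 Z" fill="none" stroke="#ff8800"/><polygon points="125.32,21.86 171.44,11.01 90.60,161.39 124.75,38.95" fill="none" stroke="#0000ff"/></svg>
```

1 u = 1 mm; y_m = 171.62 − y.

[1] `<path>` closed polygon, #008000→score S623 F2587: (32.05,58.68) → (161.34,119.68) → (69.83,65.24) → (148.77,131.98) → (170.99,165.34) → (32.05,58.68) (closed)

[2] `<circle>` circle, #0000ff→engrave S112 F3245: (98.71,102.90) → (94.06,117.22) → (81.87,126.08) → (66.81,126.08) → (54.62,117.22) → (49.97,102.90) → (54.62,88.58) → (66.81,79.72) → (81.87,79.72) → (94.06,88.58) → (98.71,102.90) (closed)

[3] `<path>` closed polygon, #ff8800→cut S810 F801: (164.00,130.96) → (152.05,61.44) → (85.92,97.42) → (23.87,73.34) → (164.00,130.96) (closed)

[4] `<polygon>` closed polygon, #0000ff→engrave S112 F3245: (125.32,149.76) → (171.44,160.61) → (90.60,10.23) → (124.75,132.67) → (125.32,149.76) (closed)

G21
G90
G0 X32.05 Y58.68
M3 S623
G1 X161.34 Y119.68 F2587
G1 X69.83 Y65.24 F2587
G1 X148.77 Y131.98 F2587
G1 X170.99 Y165.34 F2587
G1 X32.05 Y58.68 F2587
M5
G0 X98.71 Y102.90
M3 S112
G1 X94.06 Y117.22 F3245
G1 X81.87 Y126.08 F3245
G1 X66.81 Y126.08 F3245
G1 X54.62 Y117.22 F3245
G1 X49.97 Y102.90 F3245
G1 X54.62 Y88.58 F3245
G1 X66.81 Y79.72 F3245
G1 X81.87 Y79.72 F3245
G1 X94.06 Y88.58 F3245
G1 X98.71 Y102.90 F3245
M5
G0 X164.00 Y130.96
M3 S810
G1 X152.05 Y61.44 F801
G1 X85.92 Y97.42 F801
G1 X23.87 Y73.34 F801
G1 X164.00 Y130.96 F801
M5
G0 X125.32 Y149.76
M3 S112
G1 X171.44 Y160.61 F3245
G1 X90.60 Y10.23 F3245
G1 X124.75 Y132.67 F3245
G1 X125.32 Y149.76 F3245
M5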